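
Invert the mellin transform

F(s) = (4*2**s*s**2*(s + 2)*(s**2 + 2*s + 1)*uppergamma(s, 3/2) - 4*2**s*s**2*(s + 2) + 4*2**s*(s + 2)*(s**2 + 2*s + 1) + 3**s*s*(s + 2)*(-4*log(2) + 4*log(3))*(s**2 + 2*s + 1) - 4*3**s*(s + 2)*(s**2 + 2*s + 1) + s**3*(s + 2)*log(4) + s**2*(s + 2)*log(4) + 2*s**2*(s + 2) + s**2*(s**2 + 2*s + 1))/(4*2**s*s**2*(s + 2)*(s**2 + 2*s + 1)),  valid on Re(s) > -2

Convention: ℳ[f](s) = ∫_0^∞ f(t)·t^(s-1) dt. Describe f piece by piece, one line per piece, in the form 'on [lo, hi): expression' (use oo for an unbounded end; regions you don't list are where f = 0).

on [0, 1/2): t**2
on [1/2, 1): t*log(t)
on [1, 3/2): log(t)
on [3/2, oo): exp(-t)

slice at 1/2, 1, 3/2, transform all 4 pieces, and sum them
segment [0, 1/2) carries t**2; integrate it
for t in [1/2, 1): the term is ∫ t*log(t)·t^(s-1)
piece [1, 3/2): integrate log(t) against the kernel
∫ over [3/2, ∞) of exp(-t)·t^(s-1) joins the sum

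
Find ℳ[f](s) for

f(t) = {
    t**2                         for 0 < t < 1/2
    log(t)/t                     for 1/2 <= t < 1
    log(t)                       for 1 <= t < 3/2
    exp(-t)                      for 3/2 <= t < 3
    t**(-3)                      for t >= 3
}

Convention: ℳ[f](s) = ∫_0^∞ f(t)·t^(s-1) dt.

decompose at 1/2, 1, 3/2, 3; ℳ[f](s) sums the 5 pieces' integrals
∫ over [0, 1/2) of t**2·t^(s-1) joins the sum
∫ log(t)/t·t^(s-1) over [1/2, 1)
for t in [1, 3/2): the term is ∫ log(t)·t^(s-1)
∫ over [3/2, 3) of exp(-t)·t^(s-1) joins the sum
∫ over [3, ∞) of t**(-3)·t^(s-1) joins the sum

(108*2**s*s**2*(s - 3)*(s + 2)*(s**2 - 2*s + 1)*uppergamma(s, 3/2) - 108*2**s*s**2*(s - 3)*(s + 2)*(s**2 - 2*s + 1)*uppergamma(s, 3) - 108*2**s*s**2*(s - 3)*(s + 2) + 108*2**s*(s - 3)*(s + 2)*(s**2 - 2*s + 1) - 108*3**s*s*(s - 3)*(s + 2)*(s**2 - 2*s + 1)*log(2) + 108*3**s*s*(s - 3)*(s + 2)*(s**2 - 2*s + 1)*log(3) - 108*3**s*(s - 3)*(s + 2)*(s**2 - 2*s + 1) - 4*6**s*s**2*(s + 2)*(s**2 - 2*s + 1) + 216*s**3*(s - 3)*(s + 2)*log(2) - 216*s**2*(s - 3)*(s + 2)*log(2) + 216*s**2*(s - 3)*(s + 2) + 27*s**2*(s - 3)*(s**2 - 2*s + 1))/(108*2**s*s**2*(s - 3)*(s + 2)*(s**2 - 2*s + 1))
  -2 < Re(s) < 3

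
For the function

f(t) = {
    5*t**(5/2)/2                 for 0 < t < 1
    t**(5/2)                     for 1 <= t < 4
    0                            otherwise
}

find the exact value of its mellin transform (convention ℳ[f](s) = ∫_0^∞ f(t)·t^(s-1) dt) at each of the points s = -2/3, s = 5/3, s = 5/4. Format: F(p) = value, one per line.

F(-2/3) = 9/11 + 48*2**(2/3)/11
F(5/3) = 9/25 + 1536*2**(1/3)/25
F(5/4) = 2/5 + 512*sqrt(2)/15

slice at 1, transform all 2 pieces, and sum them
∫ 5*t**(5/2)/2·t^(s-1) over [0, 1)
between 1 and 4 the integrand is t**(5/2)·t^(s-1)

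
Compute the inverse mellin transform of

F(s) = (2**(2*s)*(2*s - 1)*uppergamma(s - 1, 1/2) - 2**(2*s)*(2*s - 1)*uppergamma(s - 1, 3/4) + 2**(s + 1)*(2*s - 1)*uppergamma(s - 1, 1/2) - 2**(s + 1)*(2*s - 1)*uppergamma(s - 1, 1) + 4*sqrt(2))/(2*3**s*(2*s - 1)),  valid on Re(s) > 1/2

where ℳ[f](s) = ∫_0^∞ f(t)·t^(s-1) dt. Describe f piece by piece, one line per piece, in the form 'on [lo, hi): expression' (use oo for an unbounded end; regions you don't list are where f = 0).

remove the common scale on t first: 1/sqrt(t) on [0, 1/2); exp(-t)/t on [1/2, 1); exp(-t/2)/t on [1, 3/2)
remove the shared t-power first: sqrt(t) on [0, 1/2); exp(-t) on [1/2, 1); exp(-t/2) on [1, 3/2)
decompose at 1/3, 2/3; ℳ[f](s) sums the 3 pieces' integrals
piece [0, 1/3): integrate sqrt(6)/(3*sqrt(t)) against the kernel
piece [1/3, 2/3): integrate 2*exp(-3*t/2)/(3*t) against the kernel
∫ 2*exp(-3*t/4)/(3*t)·t^(s-1) over [2/3, 1)

on [0, 1/3): sqrt(6)/(3*sqrt(t))
on [1/3, 2/3): 2*exp(-3*t/2)/(3*t)
on [2/3, 1): 2*exp(-3*t/4)/(3*t)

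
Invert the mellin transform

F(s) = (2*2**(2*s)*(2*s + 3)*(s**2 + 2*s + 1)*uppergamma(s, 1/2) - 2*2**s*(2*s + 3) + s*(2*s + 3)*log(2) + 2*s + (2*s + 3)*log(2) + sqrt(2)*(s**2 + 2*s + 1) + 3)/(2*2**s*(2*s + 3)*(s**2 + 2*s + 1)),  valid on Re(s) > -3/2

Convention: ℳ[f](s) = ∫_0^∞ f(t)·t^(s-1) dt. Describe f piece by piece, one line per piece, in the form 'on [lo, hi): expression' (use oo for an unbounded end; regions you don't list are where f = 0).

f breaks at 1/2, 1 into 3 integrals to sum
for t in [0, 1/2): the term is ∫ t**(3/2)·t^(s-1)
∫ t*log(t)·t^(s-1) over [1/2, 1)
segment 1 to ∞ holds exp(-t/2); add its integral

on [0, 1/2): t**(3/2)
on [1/2, 1): t*log(t)
on [1, oo): exp(-t/2)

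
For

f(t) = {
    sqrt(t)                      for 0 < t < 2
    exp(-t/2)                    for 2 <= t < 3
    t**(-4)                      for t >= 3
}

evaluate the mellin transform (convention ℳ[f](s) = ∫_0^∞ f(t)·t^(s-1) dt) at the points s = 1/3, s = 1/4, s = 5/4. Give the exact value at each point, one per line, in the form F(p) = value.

split f at 2, 3: ℳ[f](s) collects 3 kernel integrals
segment [0, 2) carries sqrt(t); integrate it
on [2, 3): add ∫ exp(-t/2)·t^(s-1) dt
segment [3, ∞) carries t**(-4); integrate it

F(1/3) = -2**(1/3)*uppergamma(1/3, 3/2) + 3**(1/3)/297 + 2**(1/3)*uppergamma(1/3, 1) + 6*2**(5/6)/5
F(1/4) = -2**(1/4)*uppergamma(1/4, 3/2) + 4*3**(1/4)/1215 + 2**(1/4)*uppergamma(1/4, 1) + 4*2**(3/4)/3
F(5/4) = -2*2**(1/4)*uppergamma(5/4, 3/2) + 4*3**(1/4)/297 + 2*2**(1/4)*uppergamma(5/4, 1) + 8*2**(3/4)/7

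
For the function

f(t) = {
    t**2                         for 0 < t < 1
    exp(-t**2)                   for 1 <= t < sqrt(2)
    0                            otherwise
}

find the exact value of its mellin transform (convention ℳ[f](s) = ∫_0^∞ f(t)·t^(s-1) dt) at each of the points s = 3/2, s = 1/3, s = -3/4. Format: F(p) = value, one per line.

peel off the power substitution: t on [0, 1); exp(-t) on [1, 2)
summing 2 kernel integrals split by 1 yields ℳ[f](s)
segment [0, 1) carries t**2; integrate it
between 1 and sqrt(2) the integrand is exp(-t**2)·t^(s-1)

F(3/2) = -uppergamma(3/4, 2)/2 + uppergamma(3/4, 1)/2 + 2/7
F(1/3) = -uppergamma(1/6, 2)/2 + uppergamma(1/6, 1)/2 + 3/7
F(-3/4) = -uppergamma(-3/8, 2)/2 + uppergamma(-3/8, 1)/2 + 4/5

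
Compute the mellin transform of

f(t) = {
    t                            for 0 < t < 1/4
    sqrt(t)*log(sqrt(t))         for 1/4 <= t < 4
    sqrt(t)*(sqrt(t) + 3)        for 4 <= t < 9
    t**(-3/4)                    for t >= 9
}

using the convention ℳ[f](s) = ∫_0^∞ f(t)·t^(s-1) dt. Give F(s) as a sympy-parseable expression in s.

invert the power substitution to get t**2 on [0, 1/2); t*log(t) on [1/2, 2); t*(t + 3) on [2, 3); …
reversing the shared t-power: t on [0, 1/2); log(t) on [1/2, 2); t + 3 on [2, 3); …
f breaks at 1/4, 4, 9 into 4 integrals to sum
over [0, 1/4), the kernel integral of t enters the sum
piece [1/4, 4): integrate sqrt(t)*log(sqrt(t)) against the kernel
the [4, 9) slice contributes ∫ sqrt(t)*(sqrt(t) + 3)·t^(s-1) dt
∫ over [9, ∞) of t**(-3/4)·t^(s-1) joins the sum

2**(-2*s - 1)*(-270*2**(4*s + 2)*(2*s + 1)**2*(4*s - 3) + 54*2**(4*s + 2)*(2*s + 1)*(2*s + 2)*(4*s - 3)*log(2) - 162*2**(4*s + 2)*(2*s + 1)*(4*s - 3) - 54*2**(4*s + 2)*(2*s + 2)*(4*s - 3) - 4*sqrt(3)*6**(2*s + 1)*(2*s + 1)**2*(2*s + 2) + 324*6**(2*s + 1)*(2*s + 1)**2*(4*s - 3) + 162*6**(2*s + 1)*(2*s + 1)*(4*s - 3) + 27*(2*s + 1)**2*(4*s - 3) + 54*(2*s + 1)*(2*s + 2)*(4*s - 3)*log(2) + (4*s - 3)*(108*s + 108))/(27*(2*s + 1)**2*(2*s + 2)*(4*s - 3))
  -1 < Re(s) < 3/4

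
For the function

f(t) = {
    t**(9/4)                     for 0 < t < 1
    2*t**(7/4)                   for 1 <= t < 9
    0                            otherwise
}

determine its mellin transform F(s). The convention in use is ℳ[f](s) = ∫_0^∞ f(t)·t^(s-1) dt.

4*(2*3**(2*s + 7/2)*(4*s + 9) - 4*s - 11)/((4*s + 7)*(4*s + 9))
  Re(s) > -9/4

the shared t-power comes off first: t**(7/4) on [0, 1); 2*t**(5/4) on [1, 9)
reversing the power substitution: t**(7/2) on [0, 1); 2*t**(5/2) on [1, 3)
reversing the shared t-power: t**(3/2) on [0, 1); 2*sqrt(t) on [1, 3)
treat the 2 regions marked off by 1 separately and sum
over [0, 1), the kernel integral of t**(9/4) enters the sum
∫ over [1, 9) of 2*t**(7/4)·t^(s-1) joins the sum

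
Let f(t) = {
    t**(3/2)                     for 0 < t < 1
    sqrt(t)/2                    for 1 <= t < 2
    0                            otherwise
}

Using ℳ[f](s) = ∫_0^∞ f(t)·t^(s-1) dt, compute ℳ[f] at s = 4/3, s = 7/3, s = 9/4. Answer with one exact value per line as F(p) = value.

F(4/3) = 15/187 + 6*2**(5/6)/11
F(7/3) = 33/391 + 12*2**(5/6)/17
F(9/4) = 14/165 + 8*2**(3/4)/11

remove the shared t-power first: t on [0, 1); 1/2 on [1, 2)
f breaks at 1 into 2 integrals to sum
between 0 and 1 the integrand is t**(3/2)·t^(s-1)
between 1 and 2 the integrand is sqrt(t)/2·t^(s-1)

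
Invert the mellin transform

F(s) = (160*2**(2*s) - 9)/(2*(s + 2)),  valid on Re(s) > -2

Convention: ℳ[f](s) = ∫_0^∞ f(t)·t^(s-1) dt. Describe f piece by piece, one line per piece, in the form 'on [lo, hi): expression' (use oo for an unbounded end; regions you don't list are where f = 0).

treat the 2 regions marked off by 1 separately and sum
[0, 1) adds the kernel integral of t**2/2
over [1, 4), the kernel integral of 5*t**2 enters the sum

on [0, 1): t**2/2
on [1, 4): 5*t**2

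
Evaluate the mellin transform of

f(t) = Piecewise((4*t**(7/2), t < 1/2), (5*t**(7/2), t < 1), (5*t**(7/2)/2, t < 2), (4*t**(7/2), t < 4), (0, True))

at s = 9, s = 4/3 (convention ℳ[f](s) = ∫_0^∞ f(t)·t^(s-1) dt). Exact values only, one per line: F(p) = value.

F(9) = 268435461/25 - 50331649*sqrt(2)/102400
F(4/3) = -144*2**(5/6)/29 - 3*2**(1/6)/464 + 15/29 + 12288*2**(2/3)/29

linearity at 1/2, 1, 2 turns ℳ[f](s) into 4 summed integrals
segment 0 to 1/2 holds 4*t**(7/2); add its integral
piece [1/2, 1): integrate 5*t**(7/2) against the kernel
for t in [1, 2): the term is ∫ 5*t**(7/2)/2·t^(s-1)
the [2, 4) slice contributes ∫ 4*t**(7/2)·t^(s-1) dt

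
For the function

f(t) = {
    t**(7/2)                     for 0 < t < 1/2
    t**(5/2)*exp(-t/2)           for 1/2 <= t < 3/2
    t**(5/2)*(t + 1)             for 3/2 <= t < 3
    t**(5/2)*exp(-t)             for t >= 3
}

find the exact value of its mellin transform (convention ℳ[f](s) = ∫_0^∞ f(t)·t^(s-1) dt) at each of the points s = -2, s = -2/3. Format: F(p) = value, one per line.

F(-2) = sqrt(2)*(-3*sqrt(3)/2 - sqrt(pi)*erfc(sqrt(3)/2) + sqrt(2)*sqrt(pi)*erfc(sqrt(3))/2 + 1/6 + sqrt(pi)*erfc(1/2) + 2*sqrt(6))
F(-2/3) = 2**(1/6)*(-1496*2**(2/3)*uppergamma(11/6, 3/4) - 603*3**(5/6) + 33 + 374*2**(5/6)*uppergamma(11/6, 3) + 1496*2**(2/3)*uppergamma(11/6, 1/4) + 1800*6**(5/6))/748

back out the shared t-power: t**(3/2) on [0, 1/2); sqrt(t)*exp(-t/2) on [1/2, 3/2); sqrt(t)*(t + 1) on [3/2, 3); …
undo the shared t-power: t on [0, 1/2); exp(-t/2) on [1/2, 3/2); t + 1 on [3/2, 3); …
integrate the 4 segments split at 1/2, 3/2, 3, then add the results
[0, 1/2) adds the kernel integral of t**(7/2)
∫ t**(5/2)*exp(-t/2)·t^(s-1) over [1/2, 3/2)
on [3/2, 3): add ∫ t**(5/2)*(t + 1)·t^(s-1) dt
between 3 and ∞ the integrand is t**(5/2)*exp(-t)·t^(s-1)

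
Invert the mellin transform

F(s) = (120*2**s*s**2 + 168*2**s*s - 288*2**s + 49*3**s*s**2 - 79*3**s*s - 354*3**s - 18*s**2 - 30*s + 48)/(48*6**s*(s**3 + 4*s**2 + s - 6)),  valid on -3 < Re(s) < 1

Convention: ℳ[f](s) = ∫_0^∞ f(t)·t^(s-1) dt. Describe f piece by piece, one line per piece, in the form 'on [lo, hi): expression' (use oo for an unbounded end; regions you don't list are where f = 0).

remove the common scale on t first: t**3 on [0, 1/2); t**2*(2*t + 1) on [1/2, 1); t**3/2 on [1, 3/2); …
the shared t-power comes off first: t on [0, 1/2); 2*t + 1 on [1/2, 1); t/2 on [1, 3/2); …
along the cuts 1/6, 1/3, 1/2, ℳ[f](s) splits into 4 integrals
piece [0, 1/6): integrate 27*t**3 against the kernel
on [1/6, 1/3) integrate f = 9*t**2*(6*t + 1) against the kernel
the [1/3, 1/2) slice contributes ∫ 27*t**3/2·t^(s-1) dt
over [1/2, ∞), the kernel integral of 1/(3*t) enters the sum

on [0, 1/6): 27*t**3
on [1/6, 1/3): 9*t**2*(6*t + 1)
on [1/3, 1/2): 27*t**3/2
on [1/2, oo): 1/(3*t)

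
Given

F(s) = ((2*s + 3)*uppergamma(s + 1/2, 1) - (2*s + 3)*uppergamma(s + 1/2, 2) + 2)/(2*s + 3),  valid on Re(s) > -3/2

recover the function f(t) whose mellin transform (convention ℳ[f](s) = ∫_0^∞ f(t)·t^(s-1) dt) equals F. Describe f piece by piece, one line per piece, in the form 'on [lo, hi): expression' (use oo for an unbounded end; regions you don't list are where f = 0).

on [0, 1): t**(3/2)
on [1, 2): sqrt(t)*exp(-t)

invert the shared t-power to get t on [0, 1); exp(-t) on [1, 2)
treat the 2 regions marked off by 1 separately and sum
for t in [0, 1): the term is ∫ t**(3/2)·t^(s-1)
on [1, 2) integrate f = sqrt(t)*exp(-t) against the kernel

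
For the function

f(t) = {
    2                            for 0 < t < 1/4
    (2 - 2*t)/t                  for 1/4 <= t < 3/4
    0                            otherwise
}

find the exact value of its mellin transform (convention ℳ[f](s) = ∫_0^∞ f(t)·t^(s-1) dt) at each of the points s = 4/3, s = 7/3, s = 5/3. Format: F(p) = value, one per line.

F(4/3) = -21*2**(1/3)/8 + 39*6**(1/3)/16
F(7/3) = -15*2**(1/3)/112 + 9*6**(1/3)/28
F(5/3) = -3*2**(2/3)/5 + 21*6**(2/3)/40

the shared t-power comes off first: 2*t on [0, 1/4); 2 - 2*t on [1/4, 3/4)
remove the common scale on t first: t on [0, 1/2); 2 - t on [1/2, 3/2)
f breaks at 1/4 into 2 integrals to sum
piece [0, 1/4): integrate 2 against the kernel
piece [1/4, 3/4): integrate (2 - 2*t)/t against the kernel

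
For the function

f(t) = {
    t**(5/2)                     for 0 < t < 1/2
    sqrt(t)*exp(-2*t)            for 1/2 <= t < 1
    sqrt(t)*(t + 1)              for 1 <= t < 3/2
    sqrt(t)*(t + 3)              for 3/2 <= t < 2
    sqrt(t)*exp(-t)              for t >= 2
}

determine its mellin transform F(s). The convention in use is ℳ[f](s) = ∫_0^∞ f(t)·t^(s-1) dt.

strip the shared t-power: t**2 on [0, 1/2); exp(-2*t) on [1/2, 1); t + 1 on [1, 3/2); …
treat the 5 regions marked off by 1/2, 1, 3/2, 2 separately and sum
over [0, 1/2), the kernel integral of t**(5/2) enters the sum
segment 1/2 to 1 holds sqrt(t)*exp(-2*t); add its integral
∫ sqrt(t)*(t + 1)·t^(s-1) over [1, 3/2)
∫ over [3/2, 2) of sqrt(t)*(t + 3)·t^(s-1) joins the sum
segment [2, ∞) carries sqrt(t)*exp(-t); integrate it

2**(-s - 3/2)*(2**(s + 3/2)*(2*s + 1)*(2*s + 3)*(2*s + 5)*uppergamma(s + 1/2, 2) + 2**(s + 7/2)*(-2*s - 5) - 2**(s + 7/2)*(2*s + 1)*(2*s + 5) + 5*2**(2*s + 3)*(2*s + 1)*(2*s + 5) + 2**(2*s + 4)*(6*s + 15) + 3**(s + 1/2)*(-32*s - 80) - 8*3**(s + 1/2)*(2*s + 1)*(2*s + 5) + 2*(2*s + 1)*(2*s + 3)*(2*s + 5)*uppergamma(s + 1/2, 1) - 2*(2*s + 1)*(2*s + 3)*(2*s + 5)*uppergamma(s + 1/2, 2) + (2*s + 1)*(2*s + 3))/((2*s + 1)*(2*s + 3)*(2*s + 5))
  Re(s) > -5/2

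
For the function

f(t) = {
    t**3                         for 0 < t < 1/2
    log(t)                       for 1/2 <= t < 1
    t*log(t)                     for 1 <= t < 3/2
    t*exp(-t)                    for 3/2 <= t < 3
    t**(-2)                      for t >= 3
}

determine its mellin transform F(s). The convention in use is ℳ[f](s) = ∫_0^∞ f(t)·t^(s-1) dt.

(72*2**s*(s - 2)*(s + 1)**2*(s + 3)*(2*s - (s + 1)**2 + 1)*uppergamma(s + 1, 3/2) - 72*2**s*(s - 2)*(s + 1)**2*(s + 3)*(2*s - (s + 1)**2 + 1)*uppergamma(s + 1, 3) + 72*2**s*(s - 2)*(s + 1)**2*(s + 3) + 72*2**s*(s - 2)*(s + 3)*(2*s - (s + 1)**2 + 1) + 3**s*(s - 2)*(s + 1)*(s + 3)*(-108*log(2) + 108*log(3))*(2*s - (s + 1)**2 + 1) - 108*3**s*(s - 2)*(s + 3)*(2*s - (s + 1)**2 + 1) - 8*6**s*(s + 1)**2*(s + 3)*(2*s - (s + 1)**2 + 1) - 72*(s - 2)*(s + 1)**3*(s + 3)*log(2) - 72*(s - 2)*(s + 1)**2*(s + 3) + 72*(s - 2)*(s + 1)**2*(s + 3)*log(2) + 9*(s - 2)*(s + 1)**2*(2*s - (s + 1)**2 + 1))/(72*2**s*(s - 2)*(s + 1)**2*(s + 3)*(2*s - (s + 1)**2 + 1))
  -3 < Re(s) < 2

peel off the shared t-power: t**2 on [0, 1/2); log(t)/t on [1/2, 1); log(t) on [1, 3/2); …
integrate the 5 segments split at 1/2, 1, 3/2, 3, then add the results
segment 0 to 1/2 holds t**3; add its integral
between 1/2 and 1 the integrand is log(t)·t^(s-1)
between 1 and 3/2 the integrand is t*log(t)·t^(s-1)
segment [3/2, 3) carries t*exp(-t); integrate it
between 3 and ∞ the integrand is t**(-2)·t^(s-1)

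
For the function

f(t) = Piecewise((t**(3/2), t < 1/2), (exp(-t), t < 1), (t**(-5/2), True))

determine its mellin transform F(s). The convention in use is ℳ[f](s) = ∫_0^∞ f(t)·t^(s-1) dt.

(2*2**s*(2*s - 5)*(2*s + 3)*uppergamma(s, 1/2) - 2*2**s*(2*s - 5)*(2*s + 3)*uppergamma(s, 1) - 4*2**s*(2*s + 3) + sqrt(2)*(2*s - 5))/(2*2**s*(2*s - 5)*(2*s + 3))
  -3/2 < Re(s) < 5/2

f breaks at 1/2, 1 into 3 integrals to sum
∫ t**(3/2)·t^(s-1) over [0, 1/2)
piece [1/2, 1): integrate exp(-t) against the kernel
∫ over [1, ∞) of t**(-5/2)·t^(s-1) joins the sum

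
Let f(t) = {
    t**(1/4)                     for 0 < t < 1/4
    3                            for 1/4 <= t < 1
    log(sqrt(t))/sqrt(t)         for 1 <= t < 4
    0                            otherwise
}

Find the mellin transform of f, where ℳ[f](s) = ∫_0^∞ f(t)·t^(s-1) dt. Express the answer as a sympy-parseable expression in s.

(16**s*s*(2*s - 1)*(4*s + 1)*log(2) - 16**s*s*(4*s + 1) + 2**(2*s + 1)*s*(4*s + 1) + 4**s*(2*s - 1)**2*(12*s + 3) + 2*sqrt(2)*s*(2*s - 1)**2 + (-12*s - 3)*(2*s - 1)**2)/(4**s*s*(2*s - 1)**2*(4*s + 1))
  Re(s) > -1/4

the power substitution comes off first: sqrt(t) on [0, 1/2); 3 on [1/2, 1); log(t)/t on [1, 2)
peel off the shared t-power: t**(3/2) on [0, 1/2); 3*t on [1/2, 1); log(t) on [1, 2)
linearity at 1/4, 1 turns ℳ[f](s) into 3 summed integrals
between 0 and 1/4 the integrand is t**(1/4)·t^(s-1)
piece [1/4, 1): integrate 3 against the kernel
on [1, 4) integrate f = log(sqrt(t))/sqrt(t) against the kernel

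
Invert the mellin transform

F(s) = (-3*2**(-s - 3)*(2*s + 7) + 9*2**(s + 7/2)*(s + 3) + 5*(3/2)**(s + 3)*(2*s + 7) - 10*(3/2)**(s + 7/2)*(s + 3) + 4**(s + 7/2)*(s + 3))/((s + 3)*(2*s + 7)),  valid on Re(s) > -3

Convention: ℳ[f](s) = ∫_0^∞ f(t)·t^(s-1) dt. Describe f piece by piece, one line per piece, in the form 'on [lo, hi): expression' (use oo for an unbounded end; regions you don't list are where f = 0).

on [0, 1/2): 2*t**3
on [1/2, 3/2): 5*t**3
on [3/2, 2): 5*t**(7/2)
on [2, 4): t**(7/2)/2

f breaks at 1/2, 3/2, 2 into 4 integrals to sum
on [0, 1/2): add ∫ 2*t**3·t^(s-1) dt
∫ 5*t**3·t^(s-1) over [1/2, 3/2)
∫ 5*t**(7/2)·t^(s-1) over [3/2, 2)
for t in [2, 4): the term is ∫ t**(7/2)/2·t^(s-1)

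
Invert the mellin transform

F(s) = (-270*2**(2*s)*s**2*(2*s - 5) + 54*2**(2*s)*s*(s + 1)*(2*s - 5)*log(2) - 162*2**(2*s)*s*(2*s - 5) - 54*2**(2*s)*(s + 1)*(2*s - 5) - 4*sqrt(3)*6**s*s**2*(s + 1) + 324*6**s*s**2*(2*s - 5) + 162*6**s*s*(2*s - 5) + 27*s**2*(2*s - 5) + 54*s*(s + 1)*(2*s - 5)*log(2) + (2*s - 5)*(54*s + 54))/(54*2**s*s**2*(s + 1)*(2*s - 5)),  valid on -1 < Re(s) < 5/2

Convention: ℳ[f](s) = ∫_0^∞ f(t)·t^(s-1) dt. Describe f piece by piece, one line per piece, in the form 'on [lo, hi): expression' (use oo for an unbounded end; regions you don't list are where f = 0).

on [0, 1/2): t
on [1/2, 2): log(t)
on [2, 3): t + 3
on [3, oo): t**(-5/2)

along the cuts 1/2, 2, 3, ℳ[f](s) splits into 4 integrals
over [0, 1/2), the kernel integral of t enters the sum
piece [1/2, 2): integrate log(t) against the kernel
∫ over [2, 3) of (t + 3)·t^(s-1) joins the sum
segment 3 to ∞ holds t**(-5/2); add its integral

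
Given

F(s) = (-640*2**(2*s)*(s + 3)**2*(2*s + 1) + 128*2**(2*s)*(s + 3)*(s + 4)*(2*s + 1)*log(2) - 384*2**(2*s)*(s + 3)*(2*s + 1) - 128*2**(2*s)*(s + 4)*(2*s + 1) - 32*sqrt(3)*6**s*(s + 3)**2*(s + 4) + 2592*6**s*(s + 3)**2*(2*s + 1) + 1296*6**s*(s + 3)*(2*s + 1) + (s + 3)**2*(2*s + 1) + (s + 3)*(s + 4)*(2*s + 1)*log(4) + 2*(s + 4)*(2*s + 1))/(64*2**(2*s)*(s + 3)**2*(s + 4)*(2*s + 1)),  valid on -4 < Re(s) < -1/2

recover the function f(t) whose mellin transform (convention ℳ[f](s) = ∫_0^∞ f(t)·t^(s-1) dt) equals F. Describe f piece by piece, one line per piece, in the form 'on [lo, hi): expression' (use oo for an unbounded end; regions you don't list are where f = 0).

on [0, 1/4): 4*t**4
on [1/4, 1): 2*t**3*log(2*t)
on [1, 3/2): 2*t**3*(2*t + 3)
on [3/2, oo): sqrt(2)*sqrt(t)/4

peel off the shared t-power: 4*t**2 on [0, 1/4); 2*t*log(2*t) on [1/4, 1); 2*t*(2*t + 3) on [1, 3/2); …
back out the common scale on t: t**2 on [0, 1/2); t*log(t) on [1/2, 2); t*(t + 3) on [2, 3); …
reversing the shared t-power: t on [0, 1/2); log(t) on [1/2, 2); t + 3 on [2, 3); …
f breaks at 1/4, 1, 3/2 into 4 integrals to sum
segment 0 to 1/4 holds 4*t**4; add its integral
for t in [1/4, 1): the term is ∫ 2*t**3*log(2*t)·t^(s-1)
segment [1, 3/2) carries 2*t**3*(2*t + 3); integrate it
∫ sqrt(2)*sqrt(t)/4·t^(s-1) over [3/2, ∞)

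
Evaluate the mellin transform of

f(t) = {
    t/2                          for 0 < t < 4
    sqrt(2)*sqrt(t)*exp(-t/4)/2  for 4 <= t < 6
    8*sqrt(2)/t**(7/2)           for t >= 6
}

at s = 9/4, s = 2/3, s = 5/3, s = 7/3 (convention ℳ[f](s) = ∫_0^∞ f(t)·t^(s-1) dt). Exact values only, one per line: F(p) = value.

F(9/4) = -32*uppergamma(11/4, 3/2) + 16*2**(1/4)*3**(3/4)/45 + 128*sqrt(2)/13 + 32*uppergamma(11/4, 1)
F(2/3) = -2*2**(5/6)*uppergamma(7/6, 3/2) + 2*2**(2/3)*3**(1/6)/153 + 2*2**(5/6)*uppergamma(7/6, 1) + 12*2**(1/3)/5
F(5/3) = 2**(2/3)*(-264*2**(1/6)*uppergamma(13/6, 3/2) + 4*3**(1/6) + 99*2**(2/3) + 264*2**(1/6)*uppergamma(13/6, 1))/33
F(7/3) = -32*2**(1/6)*uppergamma(17/6, 3/2) + 8*2**(1/3)*3**(5/6)/21 + 48*2**(2/3)/5 + 32*2**(1/6)*uppergamma(17/6, 1)

the common scale on t comes off first: t on [0, 2); sqrt(t)*exp(-t/2) on [2, 3); t**(-7/2) on [3, ∞)
the shared t-power comes off first: sqrt(t) on [0, 2); exp(-t/2) on [2, 3); t**(-4) on [3, ∞)
breakpoints 4, 6: one integral from each of the 3 segments
piece [0, 4): integrate t/2 against the kernel
on [4, 6): add ∫ sqrt(2)*sqrt(t)*exp(-t/4)/2·t^(s-1) dt
on [6, ∞) integrate f = 8*sqrt(2)/t**(7/2) against the kernel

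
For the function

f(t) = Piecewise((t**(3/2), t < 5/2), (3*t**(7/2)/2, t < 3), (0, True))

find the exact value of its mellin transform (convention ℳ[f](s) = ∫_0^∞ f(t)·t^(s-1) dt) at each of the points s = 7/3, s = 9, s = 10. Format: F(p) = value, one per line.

split f at 5/2: ℳ[f](s) collects 2 kernel integrals
the [0, 5/2) slice contributes ∫ t**(3/2)·t^(s-1) dt
on [5/2, 3) integrate f = 3*t**(7/2)/2 against the kernel

F(7/3) = -108375*2**(1/6)*5**(5/6)/10304 + 2187*3**(5/6)/35
F(9) = -537109375*sqrt(10)/172032 + 1594323*sqrt(3)/25
F(10) = -24560546875*sqrt(10)/3391488 + 177147*sqrt(3)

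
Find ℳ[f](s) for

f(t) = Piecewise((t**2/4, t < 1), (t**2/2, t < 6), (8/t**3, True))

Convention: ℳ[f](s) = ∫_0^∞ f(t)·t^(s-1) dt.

the common scale on t comes off first: t**2 on [0, 1/2); 2*t**2 on [1/2, 3); t**(-3) on [3, ∞)
the shared t-power comes off first: t on [0, 1/2); 2*t on [1/2, 3); t**(-4) on [3, ∞)
breakpoints 1, 6: one integral from each of the 3 segments
for t in [0, 1): the term is ∫ t**2/4·t^(s-1)
[1, 6) adds the kernel integral of t**2/2
over [6, ∞), the kernel integral of 8/t**3 enters the sum

(1940*6**s*s - 5840*6**s - 27*s + 81)/(108*(s**2 - s - 6))
  -2 < Re(s) < 3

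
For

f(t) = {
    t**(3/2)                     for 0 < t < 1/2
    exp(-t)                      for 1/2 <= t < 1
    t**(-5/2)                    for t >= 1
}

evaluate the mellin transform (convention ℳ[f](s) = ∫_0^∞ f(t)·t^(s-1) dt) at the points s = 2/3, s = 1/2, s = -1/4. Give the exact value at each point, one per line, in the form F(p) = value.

F(2/3) = -uppergamma(2/3, 1) + 3*2**(5/6)/52 + 6/11 + uppergamma(2/3, 1/2)
F(1/2) = -sqrt(pi)*erfc(1) + sqrt(pi)*erfc(sqrt(2)/2) + 5/8
F(-1/4) = -uppergamma(-1/4, 1) + 2**(3/4)/5 + 4/11 + uppergamma(-1/4, 1/2)

decompose at 1/2, 1; ℳ[f](s) sums the 3 pieces' integrals
[0, 1/2) adds the kernel integral of t**(3/2)
for t in [1/2, 1): the term is ∫ exp(-t)·t^(s-1)
segment 1 to ∞ holds t**(-5/2); add its integral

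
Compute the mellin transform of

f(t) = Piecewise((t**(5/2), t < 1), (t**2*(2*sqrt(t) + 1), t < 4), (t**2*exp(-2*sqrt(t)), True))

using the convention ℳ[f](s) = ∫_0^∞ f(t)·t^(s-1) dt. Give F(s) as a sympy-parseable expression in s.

remove the shared t-power first: sqrt(t) on [0, 1); 2*sqrt(t) + 1 on [1, 4); exp(-2*sqrt(t)) on [4, ∞)
remove the power substitution first: t on [0, 1); 2*t + 1 on [1, 2); exp(-2*t) on [2, ∞)
decompose at 1, 4; ℳ[f](s) sums the 3 pieces' integrals
∫ t**(5/2)·t^(s-1) over [0, 1)
on [1, 4) integrate f = t**2*(2*sqrt(t) + 1) against the kernel
segment [4, ∞) carries t**2*exp(-2*sqrt(t)); integrate it

(1280*2**(4*s)*(s + 2) + 128*2**(4*s) - 32*2**(2*s)*(s + 2) - 8*2**(2*s) + (s + 2)*(2*s + 5)*uppergamma(2*s + 4, 4))/(8*2**(2*s)*(s + 2)*(2*s + 5))
  Re(s) > -5/2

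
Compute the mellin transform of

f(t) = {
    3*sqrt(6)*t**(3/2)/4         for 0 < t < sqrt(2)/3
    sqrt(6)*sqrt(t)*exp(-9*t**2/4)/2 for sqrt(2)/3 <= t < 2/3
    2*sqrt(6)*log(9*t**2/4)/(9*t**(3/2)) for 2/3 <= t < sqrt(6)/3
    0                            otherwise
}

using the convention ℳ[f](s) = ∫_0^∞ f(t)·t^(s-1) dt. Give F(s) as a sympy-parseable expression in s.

strip the common scale on t: t**(3/2) on [0, sqrt(2)/2); sqrt(t)*exp(-t**2) on [sqrt(2)/2, 1); log(t**2)/t**(3/2) on [1, sqrt(6)/2)
peel off the shared t-power: t on [0, sqrt(2)/2); exp(-t**2) on [sqrt(2)/2, 1); log(t**2)/t**2 on [1, sqrt(6)/2)
invert the power substitution to get sqrt(t) on [0, 1/2); exp(-t) on [1/2, 1); log(t)/t on [1, 3/2)
linearity at sqrt(2)/3, 2/3 turns ℳ[f](s) into 3 summed integrals
over [0, sqrt(2)/3), the kernel integral of 3*sqrt(6)*t**(3/2)/4 enters the sum
on [sqrt(2)/3, 2/3): add ∫ sqrt(6)*sqrt(t)*exp(-9*t**2/4)/2·t^(s-1) dt
for t in [2/3, sqrt(6)/3): the term is ∫ 2*sqrt(6)*log(9*t**2/4)/(9*t**(3/2))·t^(s-1)

2**(s/2 - 5/4)*3**(-s - 1)*(3*2**(s/2 + 1/4)*(2*s + 3)*(-16*s + (2*s + 1)**2 + 8)*uppergamma(s/2 + 1/4, 1/2) - 3*2**(s/2 + 1/4)*(2*s + 3)*(-16*s + (2*s + 1)**2 + 8)*uppergamma(s/2 + 1/4, 1) + 2**(s/2 + 17/4)*(6*s + 9) + 3**(s/2 + 1/4)*(-64*s - 96) + 3**(s/2 + 1/4)*(2*s + 1)*(2*s + 3)*(-8*log(2) + 8*log(3)) + 3**(s/2 + 1/4)*(2*s + 3)*(-32*log(3) + 32*log(2)) + sqrt(2)*(-96*s + 6*(2*s + 1)**2 + 48))/((2*s + 3)*(-16*s + (2*s + 1)**2 + 8))
  Re(s) > -3/2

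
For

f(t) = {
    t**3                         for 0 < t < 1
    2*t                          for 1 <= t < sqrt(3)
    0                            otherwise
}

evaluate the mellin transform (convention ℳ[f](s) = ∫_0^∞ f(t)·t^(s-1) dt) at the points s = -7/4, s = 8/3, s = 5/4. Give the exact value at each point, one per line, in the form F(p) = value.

the power substitution comes off first: t**(3/2) on [0, 1); 2*sqrt(t) on [1, 3)
the 2 pieces separated at 1 each add one integral
over [0, 1), the kernel integral of t**3 enters the sum
over [1, sqrt(3)), the kernel integral of 2*t enters the sum

F(-7/4) = 52/15 - 8*3**(5/8)/9
F(8/3) = -69/187 + 18*3**(5/6)/11
F(5/4) = -100/153 + 8*3**(1/8)/3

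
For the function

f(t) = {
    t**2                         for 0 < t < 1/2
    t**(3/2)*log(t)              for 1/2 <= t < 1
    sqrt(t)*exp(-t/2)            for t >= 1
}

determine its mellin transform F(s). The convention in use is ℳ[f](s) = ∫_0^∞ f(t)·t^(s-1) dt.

2**(-s - 5/2)*(2**(s + 9/2)*(-s - 2) + 2**(2*s + 3)*(s + 2)*(8*s + (2*s + 1)**2 + 8)*uppergamma(s + 1/2, 1/2) + 8*s + 4*(s + 2)*(2*s + 1)*log(2) + 8*(s + 2)*log(2) + sqrt(2)*(8*s + (2*s + 1)**2 + 8) + 16)/((s + 2)*(8*s + (2*s + 1)**2 + 8))
  Re(s) > -2

the shared t-power comes off first: t on [0, 1/2); sqrt(t)*log(t) on [1/2, 1); exp(-t/2)/sqrt(t) on [1, ∞)
reversing the shared t-power: sqrt(t) on [0, 1/2); log(t) on [1/2, 1); exp(-t/2)/t on [1, ∞)
invert the shared t-power to get t**(3/2) on [0, 1/2); t*log(t) on [1/2, 1); exp(-t/2) on [1, ∞)
summing 3 kernel integrals split by 1/2, 1 yields ℳ[f](s)
over [0, 1/2), the kernel integral of t**2 enters the sum
the [1/2, 1) slice contributes ∫ t**(3/2)*log(t)·t^(s-1) dt
segment [1, ∞) carries sqrt(t)*exp(-t/2); integrate it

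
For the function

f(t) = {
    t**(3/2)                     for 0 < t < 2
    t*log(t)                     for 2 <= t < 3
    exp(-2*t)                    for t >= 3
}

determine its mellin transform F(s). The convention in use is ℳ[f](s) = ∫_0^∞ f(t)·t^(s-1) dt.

f breaks at 2, 3 into 3 integrals to sum
over [0, 2), the kernel integral of t**(3/2) enters the sum
between 2 and 3 the integrand is t*log(t)·t^(s-1)
the [3, ∞) slice contributes ∫ exp(-2*t)·t^(s-1) dt

(-12**s*s*(2*s + 3)*log(4) - 12**s*(2*s + 3)*log(4) + 12**s*(4*s + 6) + 12**s*sqrt(2)*(4*s**2 + 8*s + 4) + 3*18**s*s*(2*s + 3)*log(3) + 18**s*(-6*s - 9) + 3*18**s*(2*s + 3)*log(3) + 3**s*(2*s + 3)*(s**2 + 2*s + 1)*uppergamma(s, 6))/(6**s*(2*s + 3)*(s**2 + 2*s + 1))
  Re(s) > -3/2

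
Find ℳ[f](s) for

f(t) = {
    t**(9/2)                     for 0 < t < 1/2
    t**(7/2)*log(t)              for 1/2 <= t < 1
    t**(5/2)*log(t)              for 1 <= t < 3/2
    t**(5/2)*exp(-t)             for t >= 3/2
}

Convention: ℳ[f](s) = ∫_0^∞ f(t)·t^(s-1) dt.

2**(-s - 7/2)*(2**(s + 7/2)*(2*s + 5)**2*(2*s + 9)*(8*s + (2*s + 5)**2 + 24)*uppergamma(s + 5/2, 3/2) + 2**(s + 11/2)*(-2*s - 9)*(2*s + 5)**2 + 2**(s + 11/2)*(2*s + 9)*(8*s + (2*s + 5)**2 + 24) + 3**(s + 1/2)*(2*s + 5)*(2*s + 9)*(-36*log(2) + 36*log(3))*(8*s + (2*s + 5)**2 + 24) - 8*3**(s + 5/2)*(2*s + 9)*(8*s + (2*s + 5)**2 + 24) + (2*s + 5)**3*(2*s + 9)*log(4) + 4*(2*s + 5)**2*(2*s + 9)*log(2) + (2*s + 5)**2*(8*s + 36) + (2*s + 5)**2*(8*s + (2*s + 5)**2 + 24))/((2*s + 5)**2*(2*s + 9)*(8*s + (2*s + 5)**2 + 24))
  Re(s) > -9/2

undo the shared t-power: t**4 on [0, 1/2); t**3*log(t) on [1/2, 1); t**2*log(t) on [1, 3/2); …
remove the shared t-power first: t**2 on [0, 1/2); t*log(t) on [1/2, 1); log(t) on [1, 3/2); …
slice at 1/2, 1, 3/2, transform all 4 pieces, and sum them
segment 0 to 1/2 holds t**(9/2); add its integral
on [1/2, 1): add ∫ t**(7/2)*log(t)·t^(s-1) dt
over [1, 3/2), the kernel integral of t**(5/2)*log(t) enters the sum
segment [3/2, ∞) carries t**(5/2)*exp(-t); integrate it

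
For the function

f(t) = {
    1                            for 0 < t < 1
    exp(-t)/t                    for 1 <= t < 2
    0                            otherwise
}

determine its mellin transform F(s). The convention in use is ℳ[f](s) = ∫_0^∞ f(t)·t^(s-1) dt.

uppergamma(s - 1, 1) - uppergamma(s - 1, 2) + 1/s
  Re(s) > 0

the shared t-power comes off first: t on [0, 1); exp(-t) on [1, 2)
split f at 1: ℳ[f](s) collects 2 kernel integrals
[0, 1) adds the kernel integral of 1
∫ exp(-t)/t·t^(s-1) over [1, 2)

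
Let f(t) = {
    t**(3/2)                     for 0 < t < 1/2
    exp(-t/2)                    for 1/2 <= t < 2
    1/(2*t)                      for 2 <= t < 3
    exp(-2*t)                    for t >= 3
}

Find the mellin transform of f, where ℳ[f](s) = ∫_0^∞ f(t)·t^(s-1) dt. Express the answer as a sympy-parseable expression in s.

slice at 1/2, 2, 3, transform all 4 pieces, and sum them
for t in [0, 1/2): the term is ∫ t**(3/2)·t^(s-1)
segment 1/2 to 2 holds exp(-t/2); add its integral
on [2, 3) integrate f = 1/(2*t) against the kernel
on [3, ∞): add ∫ exp(-2*t)·t^(s-1) dt

(12*24**s*(s - 1)*(2*s + 3)*uppergamma(s, 1/4) - 12*24**s*(s - 1)*(2*s + 3)*uppergamma(s, 1) - 3*24**s*(2*s + 3) + 2*36**s*(2*s + 3) + 12*6**s*(s - 1)*(2*s + 3)*uppergamma(s, 6) + 6*sqrt(2)*6**s*(s - 1))/(12*12**s*(s - 1)*(2*s + 3))
  Re(s) > -3/2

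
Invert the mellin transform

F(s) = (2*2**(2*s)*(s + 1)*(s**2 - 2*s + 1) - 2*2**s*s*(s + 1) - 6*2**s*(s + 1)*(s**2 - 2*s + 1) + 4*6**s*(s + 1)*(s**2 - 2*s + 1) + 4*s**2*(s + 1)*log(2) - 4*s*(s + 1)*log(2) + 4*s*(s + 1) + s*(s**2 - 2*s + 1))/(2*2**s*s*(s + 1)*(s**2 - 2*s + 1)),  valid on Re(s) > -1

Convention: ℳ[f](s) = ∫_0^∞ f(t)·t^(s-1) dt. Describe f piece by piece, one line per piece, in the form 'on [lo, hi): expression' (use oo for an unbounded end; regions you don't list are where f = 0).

breakpoints 1/2, 1, 2: one integral from each of the 4 segments
[0, 1/2) adds the kernel integral of t
[1/2, 1) adds the kernel integral of log(t)/t
for t in [1, 2): the term is ∫ 3·t^(s-1)
segment [2, 3) carries 2; integrate it

on [0, 1/2): t
on [1/2, 1): log(t)/t
on [1, 2): 3
on [2, 3): 2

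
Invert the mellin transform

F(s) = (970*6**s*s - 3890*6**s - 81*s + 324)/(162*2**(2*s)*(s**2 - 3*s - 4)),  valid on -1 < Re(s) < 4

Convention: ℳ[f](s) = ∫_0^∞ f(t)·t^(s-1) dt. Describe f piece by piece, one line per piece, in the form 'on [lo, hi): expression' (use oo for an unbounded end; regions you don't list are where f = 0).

the common scale on t comes off first: t on [0, 1/2); 2*t on [1/2, 3); t**(-4) on [3, ∞)
along the cuts 1/4, 3/2, ℳ[f](s) splits into 3 integrals
between 0 and 1/4 the integrand is 2*t·t^(s-1)
piece [1/4, 3/2): integrate 4*t against the kernel
segment [3/2, ∞) carries 1/(16*t**4); integrate it

on [0, 1/4): 2*t
on [1/4, 3/2): 4*t
on [3/2, oo): 1/(16*t**4)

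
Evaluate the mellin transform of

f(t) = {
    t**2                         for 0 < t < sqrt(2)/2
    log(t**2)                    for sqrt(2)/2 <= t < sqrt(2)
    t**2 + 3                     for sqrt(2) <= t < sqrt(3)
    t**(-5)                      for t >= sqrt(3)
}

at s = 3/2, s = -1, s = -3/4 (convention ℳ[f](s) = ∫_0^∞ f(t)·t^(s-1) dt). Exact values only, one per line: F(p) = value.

F(3/2) = 2**(1/4)*(-436*sqrt(2) + 2*2**(3/4)*3**(1/4) + 65 + log(2**(42 + 84*sqrt(2))) + 180*6**(3/4))/126
F(-1) = sqrt(2)*(-486*log(2) + sqrt(2) + 648)/324
F(-3/4) = -4*2**(3/8)*log(2)/3 - 8*3**(5/8)/15 - 26*2**(5/8)/45 - 2*2**(5/8)*log(2)/3 + 4*3**(1/8)/621 + 178*2**(3/8)/45

peel off the power substitution: t on [0, 1/2); log(t) on [1/2, 2); t + 3 on [2, 3); …
breakpoints sqrt(2)/2, sqrt(2), sqrt(3): one integral from each of the 4 segments
for t in [0, sqrt(2)/2): the term is ∫ t**2·t^(s-1)
between sqrt(2)/2 and sqrt(2) the integrand is log(t**2)·t^(s-1)
[sqrt(2), sqrt(3)) adds the kernel integral of (t**2 + 3)
on [sqrt(3), ∞): add ∫ t**(-5)·t^(s-1) dt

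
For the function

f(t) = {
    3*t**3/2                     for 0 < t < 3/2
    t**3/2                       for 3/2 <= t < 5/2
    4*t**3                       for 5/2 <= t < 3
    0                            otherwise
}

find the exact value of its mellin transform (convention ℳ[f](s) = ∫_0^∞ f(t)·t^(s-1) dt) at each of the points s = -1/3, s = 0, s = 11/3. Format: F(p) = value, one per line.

F(-1/3) = -525*2**(1/3)*5**(2/3)/128 + 27*2**(1/3)*3**(2/3)/64 + 27*3**(2/3)/2
F(0) = 907/48
F(11/3) = -65625*2**(1/3)*5**(2/3)/1024 + 2187*2**(1/3)*3**(2/3)/2560 + 2187*3**(2/3)/5

breakpoints 3/2, 5/2: one integral from each of the 3 segments
for t in [0, 3/2): the term is ∫ 3*t**3/2·t^(s-1)
the [3/2, 5/2) slice contributes ∫ t**3/2·t^(s-1) dt
for t in [5/2, 3): the term is ∫ 4*t**3·t^(s-1)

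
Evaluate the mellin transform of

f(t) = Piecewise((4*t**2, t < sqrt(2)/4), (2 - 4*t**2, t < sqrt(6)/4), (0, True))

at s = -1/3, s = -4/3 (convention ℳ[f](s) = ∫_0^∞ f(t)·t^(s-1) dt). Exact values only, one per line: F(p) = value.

back out the common scale on t: t**2 on [0, sqrt(2)/2); 2 - t**2 on [sqrt(2)/2, sqrt(6)/2)
back out the power substitution: t on [0, 1/2); 2 - t on [1/2, 3/2)
integrate the 2 segments split at sqrt(2)/4, then add the results
on [0, sqrt(2)/4): add ∫ 4*t**2·t^(s-1) dt
on [sqrt(2)/4, sqrt(6)/4) integrate f = (2 - 4*t**2) against the kernel

F(-1/3) = sqrt(2)*(66 - 23*3**(5/6))/10
F(-4/3) = 12 - 5*3**(1/3)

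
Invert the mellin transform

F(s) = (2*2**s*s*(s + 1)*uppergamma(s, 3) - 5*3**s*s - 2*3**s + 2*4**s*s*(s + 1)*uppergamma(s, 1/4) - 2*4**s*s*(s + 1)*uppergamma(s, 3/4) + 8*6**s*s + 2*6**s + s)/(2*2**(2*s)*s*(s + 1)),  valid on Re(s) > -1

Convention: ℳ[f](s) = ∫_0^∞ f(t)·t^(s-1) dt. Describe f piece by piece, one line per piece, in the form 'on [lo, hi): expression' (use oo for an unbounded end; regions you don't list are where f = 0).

remove the common scale on t first: t on [0, 1/2); exp(-t/2) on [1/2, 3/2); t + 1 on [3/2, 3); …
decompose at 1/4, 3/4, 3/2; ℳ[f](s) sums the 4 pieces' integrals
for t in [0, 1/4): the term is ∫ 2*t·t^(s-1)
on [1/4, 3/4): add ∫ exp(-t)·t^(s-1) dt
over [3/4, 3/2), the kernel integral of (2*t + 1) enters the sum
segment [3/2, ∞) carries exp(-2*t); integrate it

on [0, 1/4): 2*t
on [1/4, 3/4): exp(-t)
on [3/4, 3/2): 2*t + 1
on [3/2, oo): exp(-2*t)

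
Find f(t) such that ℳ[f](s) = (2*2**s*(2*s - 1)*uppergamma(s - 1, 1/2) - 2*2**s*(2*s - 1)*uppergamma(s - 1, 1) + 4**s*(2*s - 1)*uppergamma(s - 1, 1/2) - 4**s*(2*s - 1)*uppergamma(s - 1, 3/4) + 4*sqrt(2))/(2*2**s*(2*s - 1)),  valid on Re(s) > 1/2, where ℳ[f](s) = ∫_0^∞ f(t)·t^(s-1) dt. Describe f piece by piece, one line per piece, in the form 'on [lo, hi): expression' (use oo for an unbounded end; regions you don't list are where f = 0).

on [0, 1/2): 1/sqrt(t)
on [1/2, 1): exp(-t)/t
on [1, 3/2): exp(-t/2)/t

reversing the shared t-power: sqrt(t) on [0, 1/2); exp(-t) on [1/2, 1); exp(-t/2) on [1, 3/2)
integrate the 3 segments split at 1/2, 1, then add the results
piece [0, 1/2): integrate 1/sqrt(t) against the kernel
over [1/2, 1), the kernel integral of exp(-t)/t enters the sum
for t in [1, 3/2): the term is ∫ exp(-t/2)/t·t^(s-1)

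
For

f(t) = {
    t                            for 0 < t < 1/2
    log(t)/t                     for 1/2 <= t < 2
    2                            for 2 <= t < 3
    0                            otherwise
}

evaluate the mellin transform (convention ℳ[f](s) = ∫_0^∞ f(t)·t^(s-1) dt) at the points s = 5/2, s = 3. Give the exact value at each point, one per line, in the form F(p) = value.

back out the shared t-power: t**2 on [0, 1/2); log(t) on [1/2, 2); 2*t on [2, 3)
f breaks at 1/2, 2 into 3 integrals to sum
segment [0, 1/2) carries t; integrate it
on [1/2, 2): add ∫ log(t)/t·t^(s-1) dt
∫ over [2, 3) of 2·t^(s-1) joins the sum

F(5/2) = sqrt(2)*(-9979 + 3780*log(2) + 9072*sqrt(6))/2520
F(3) = 17*log(2)/8 + 2255/192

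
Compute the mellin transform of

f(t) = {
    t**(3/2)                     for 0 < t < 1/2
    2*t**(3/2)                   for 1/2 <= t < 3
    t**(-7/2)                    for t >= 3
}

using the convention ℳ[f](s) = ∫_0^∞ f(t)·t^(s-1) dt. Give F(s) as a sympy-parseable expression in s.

2**(-s - 1/2)*(6**(s + 1/2)*(-4*s - 6)/81 + 6**(s + 5/2)*(54*s - 189)/81 - 2*s + 7)/((2*s - 7)*(2*s + 3))
  -3/2 < Re(s) < 7/2

back out the shared t-power: t on [0, 1/2); 2*t on [1/2, 3); t**(-4) on [3, ∞)
integrate the 3 segments split at 1/2, 3, then add the results
on [0, 1/2): add ∫ t**(3/2)·t^(s-1) dt
on [1/2, 3): add ∫ 2*t**(3/2)·t^(s-1) dt
∫ t**(-7/2)·t^(s-1) over [3, ∞)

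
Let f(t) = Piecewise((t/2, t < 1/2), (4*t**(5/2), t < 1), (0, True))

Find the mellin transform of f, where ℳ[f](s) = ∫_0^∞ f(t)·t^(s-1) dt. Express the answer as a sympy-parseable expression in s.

(2**(5/2 - s)*(-s - 1) + 32*s + 32 + (2*s + 5)/2**s)/(4*(s + 1)*(2*s + 5))
  Re(s) > -1

cuts at 1/2: linearity sums the 2 kernel integrals
on [0, 1/2): add ∫ t/2·t^(s-1) dt
on [1/2, 1): add ∫ 4*t**(5/2)·t^(s-1) dt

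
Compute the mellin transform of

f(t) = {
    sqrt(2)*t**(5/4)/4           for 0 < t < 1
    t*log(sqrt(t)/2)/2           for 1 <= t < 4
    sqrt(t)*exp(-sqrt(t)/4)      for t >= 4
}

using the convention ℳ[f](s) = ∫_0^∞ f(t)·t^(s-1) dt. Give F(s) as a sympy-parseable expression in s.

(8*2**(4*s)*(4*s + 5)*(4*s + (2*s + 1)**2 + 3)*uppergamma(2*s + 1, 1/2) - 4*2**(2*s)*(4*s + 5) + 4*s + (2*s + 1)*(4*s + 5)*log(2) + (4*s + 5)*log(2) + sqrt(2)*(4*s + (2*s + 1)**2 + 3) + 5)/((4*s + 5)*(4*s + (2*s + 1)**2 + 3))
  Re(s) > -5/4

back out the shared t-power: sqrt(2)*t**(3/4)/4 on [0, 1); sqrt(t)*log(sqrt(t)/2)/2 on [1, 4); exp(-sqrt(t)/4) on [4, ∞)
back out the power substitution: sqrt(2)*t**(3/2)/4 on [0, 1); t*log(t/2)/2 on [1, 2); exp(-t/4) on [2, ∞)
back out the common scale on t: t**(3/2) on [0, 1/2); t*log(t) on [1/2, 1); exp(-t/2) on [1, ∞)
f breaks at 1, 4 into 3 integrals to sum
piece [0, 1): integrate sqrt(2)*t**(5/4)/4 against the kernel
between 1 and 4 the integrand is t*log(sqrt(t)/2)/2·t^(s-1)
on [4, ∞): add ∫ sqrt(t)*exp(-sqrt(t)/4)·t^(s-1) dt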